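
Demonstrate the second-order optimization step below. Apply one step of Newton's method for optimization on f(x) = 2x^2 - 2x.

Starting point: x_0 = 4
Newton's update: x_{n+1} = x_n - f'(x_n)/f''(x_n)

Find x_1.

f(x) = 2x^2 - 2x
f'(x) = 4x + (-2), f''(x) = 4
Newton step: x_1 = x_0 - f'(x_0)/f''(x_0)
f'(4) = 14
x_1 = 4 - 14/4 = 1/2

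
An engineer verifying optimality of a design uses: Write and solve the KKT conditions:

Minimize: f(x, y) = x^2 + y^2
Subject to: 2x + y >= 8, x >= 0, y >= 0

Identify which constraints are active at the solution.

KKT conditions for min x^2 + y^2 s.t. 2x + 1y >= 8, x >= 0, y >= 0:
Stationarity: 2x = mu*2 + mu_x, 2y = mu*1 + mu_y, with mu, mu_x, mu_y >= 0
Complementary slackness: mu*(2x + y - 8) = 0, mu_x*x = 0, mu_y*y = 0
(0, 0) is infeasible (2*0 + 1*0 < 8), so if mu = 0 stationarity would force x = mu_x/2 >= 0, y = mu_y/2 >= 0 with mu_x*x = mu_y*y = 0, i.e. x = y = 0: contradiction. Hence mu > 0 and 2x + y = 8 is active.
Try x > 0, y > 0 (so mu_x = mu_y = 0): x = 2*mu/2, y = 1*mu/2
Substitute: 2*(2*mu/2) + 1*(1*mu/2) = 8
  mu*5/2 = 8 => mu = 16/5
x* = 16/5 > 0, y* = 8/5 > 0, consistent with mu_x = mu_y = 0.
f is convex and the constraints are linear, so this KKT point is the global minimum.
f* = 64/5
Active constraints: 2x + y >= 8 (holds with equality, mu = 16/5 > 0); x >= 0 and y >= 0 are inactive (mu_x = mu_y = 0).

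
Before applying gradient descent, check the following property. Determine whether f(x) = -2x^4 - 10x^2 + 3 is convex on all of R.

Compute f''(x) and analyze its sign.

f(x) = -2x^4 - 10x^2 + 3
f'(x) = -8x^3 + -20x
f''(x) = -24x^2 + -20
f''(x) = -24x^2 + -20 <= -20 < 0 for all x
Therefore, f is concave on R.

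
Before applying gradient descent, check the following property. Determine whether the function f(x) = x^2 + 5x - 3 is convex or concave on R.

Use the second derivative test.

f(x) = x^2 + 5x - 3
f'(x) = 2x + 5
f''(x) = 2
Since f''(x) = 2 > 0 for all x, f is convex on R.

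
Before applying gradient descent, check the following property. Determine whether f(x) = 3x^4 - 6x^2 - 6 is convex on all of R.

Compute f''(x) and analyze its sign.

f(x) = 3x^4 - 6x^2 - 6
f'(x) = 12x^3 + -12x
f''(x) = 36x^2 + -12
f''(0) = -12 < 0, so not convex near x = 0
Therefore, f is not globally convex on R.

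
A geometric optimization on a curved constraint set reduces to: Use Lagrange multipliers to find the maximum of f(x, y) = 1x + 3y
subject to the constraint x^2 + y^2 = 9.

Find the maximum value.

Set up Lagrange conditions: grad f = lambda * grad g
  1 = 2*lambda*x
  3 = 2*lambda*y
From these: x/y = 1/3, so x = 1t, y = 3t for some t.
Substitute into constraint: (1t)^2 + (3t)^2 = 9
  t^2 * 10 = 9
  t = sqrt(9/10)
Maximum = 1*x + 3*y = (1^2 + 3^2)*t = 10 * sqrt(9/10) = sqrt(90)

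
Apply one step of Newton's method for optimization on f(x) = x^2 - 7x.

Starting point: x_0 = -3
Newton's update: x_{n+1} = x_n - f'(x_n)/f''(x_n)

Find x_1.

f(x) = x^2 - 7x
f'(x) = 2x + (-7), f''(x) = 2
Newton step: x_1 = x_0 - f'(x_0)/f''(x_0)
f'(-3) = -13
x_1 = -3 - -13/2 = 7/2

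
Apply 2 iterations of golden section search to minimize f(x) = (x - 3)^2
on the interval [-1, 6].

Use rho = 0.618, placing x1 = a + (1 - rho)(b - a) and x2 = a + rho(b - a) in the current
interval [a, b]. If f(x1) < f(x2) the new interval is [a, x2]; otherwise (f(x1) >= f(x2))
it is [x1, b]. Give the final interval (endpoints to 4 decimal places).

Golden section search for min of f(x) = (x - 3)^2 on [-1, 6].
Each step: x1 = a + (1 - rho)(b - a), x2 = a + rho(b - a); if f(x1) < f(x2) keep [a, x2], otherwise keep [x1, b].
Step 1: [-1.0000, 6.0000], x1=1.6740 (f=1.7583), x2=3.3260 (f=0.1063); f(x1) > f(x2) => keep [1.6740, 6.0000]
Step 2: [1.6740, 6.0000], x1=3.3265 (f=0.1066), x2=4.3475 (f=1.8157); f(x1) < f(x2) => keep [1.6740, 4.3475]
Final interval: [1.6740, 4.3475]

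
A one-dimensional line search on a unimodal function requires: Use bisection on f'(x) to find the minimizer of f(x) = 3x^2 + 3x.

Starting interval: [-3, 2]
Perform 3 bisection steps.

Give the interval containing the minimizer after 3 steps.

Finding critical point of f(x) = 3x^2 + 3x using bisection on f'(x) = 6x + 3.
f'(x) = 0 when x = -1/2.
Starting interval: [-3, 2]
Step 1: mid = -1/2, f'(mid) = 0, new interval = [-1/2, -1/2]
Step 2: mid = -1/2, f'(mid) = 0, new interval = [-1/2, -1/2]
Step 3: mid = -1/2, f'(mid) = 0, new interval = [-1/2, -1/2]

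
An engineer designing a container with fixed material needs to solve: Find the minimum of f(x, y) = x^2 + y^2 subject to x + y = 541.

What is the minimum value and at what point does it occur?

Substitute y = 541 - x into f(x,y) = x^2 + y^2:
g(x) = x^2 + (541 - x)^2 = 2x^2 - 1082x + 292681
g'(x) = 4x - 1082 = 0  =>  x = 541/2
y = 541 - 541/2 = 541/2
Minimum value = (541/2)^2 + (541/2)^2 = 292681/2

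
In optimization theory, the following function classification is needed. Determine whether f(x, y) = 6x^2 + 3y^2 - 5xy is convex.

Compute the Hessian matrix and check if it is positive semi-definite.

f(x,y) = 6x^2 + 3y^2 - 5xy
Hessian H = [[12, -5], [-5, 6]]
trace(H) = 18, det(H) = 47
Eigenvalues: (18 +/- sqrt(136)) / 2 = 14.83, 3.169
Since both eigenvalues > 0, f is convex.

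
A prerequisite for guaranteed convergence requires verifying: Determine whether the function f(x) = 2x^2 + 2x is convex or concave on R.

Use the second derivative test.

f(x) = 2x^2 + 2x
f'(x) = 4x + 2
f''(x) = 4
Since f''(x) = 4 > 0 for all x, f is convex on R.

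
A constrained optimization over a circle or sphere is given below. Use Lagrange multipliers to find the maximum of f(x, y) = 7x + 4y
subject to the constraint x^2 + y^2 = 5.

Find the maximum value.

Set up Lagrange conditions: grad f = lambda * grad g
  7 = 2*lambda*x
  4 = 2*lambda*y
From these: x/y = 7/4, so x = 7t, y = 4t for some t.
Substitute into constraint: (7t)^2 + (4t)^2 = 5
  t^2 * 65 = 5
  t = sqrt(5/65)
Maximum = 7*x + 4*y = (7^2 + 4^2)*t = 65 * sqrt(5/65) = sqrt(325)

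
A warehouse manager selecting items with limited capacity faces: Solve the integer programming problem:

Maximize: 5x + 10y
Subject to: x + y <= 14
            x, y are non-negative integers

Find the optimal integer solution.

Objective: 5x + 10y, constraint: x + y <= 14
Coefficient of y is 10 > coefficient of x is 5, so allocate the entire budget to y.
Optimal: x = 0, y = 14, value = 140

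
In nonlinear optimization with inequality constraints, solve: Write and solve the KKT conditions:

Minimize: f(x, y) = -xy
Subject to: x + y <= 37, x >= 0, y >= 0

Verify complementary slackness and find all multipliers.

Problem: min -xy s.t. x + y <= 37 (multiplier lambda), x >= 0 (mu_x), y >= 0 (mu_y)
KKT stationarity: -y + lambda - mu_x = 0, -x + lambda - mu_y = 0, with lambda, mu_x, mu_y >= 0
Complementary slackness: lambda*(x + y - 37) = 0, mu_x*x = 0, mu_y*y = 0
If lambda = 0: y = -mu_x <= 0 and x = -mu_y <= 0 force x = y = 0 with f = 0; but x = y = 37/2 is feasible with f = -1369/4 < 0, so this is not the minimum. Hence lambda > 0 and x + y = 37.
Try x > 0, y > 0 (so mu_x = mu_y = 0): y = lambda, x = lambda => x = y = lambda
x + y = 37 => 2*lambda = 37 => lambda = 37/2
x* = y* = 37/2 > 0, consistent with mu_x = mu_y = 0.
(Any feasible point with x = 0 or y = 0 has f = 0 > -1369/4, so the minimum is not on those boundaries.)
min(-xy) = -1369/4 (i.e. max xy = 1369/4)
Multipliers: lambda = 37/2, mu_x = 0, mu_y = 0
Complementary slackness: lambda*(x + y - 37) = 37/2*(37/2 + 37/2 - 37) = 0, mu_x*x = 0*37/2 = 0, mu_y*y = 0*37/2 = 0. Satisfied.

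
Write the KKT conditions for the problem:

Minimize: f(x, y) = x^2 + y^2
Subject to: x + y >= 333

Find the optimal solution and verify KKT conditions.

KKT conditions for min x^2 + y^2 s.t. x + y >= 333:
Stationarity: 2x = mu, 2y = mu
So x = y = mu/2.
Complementary slackness: mu*(x + y - 333) = 0
Primal feasibility: x + y >= 333; dual feasibility: mu >= 0
If mu = 0 then x = y = 0, but 0 + 0 < 333 is infeasible, so the constraint is active.
Constraint active: x + y = 2*(mu/2) = 333 => mu = 333
x = y = 333/2, f = 110889/2
Verify: stationarity 2*(333/2) = 333 = mu; primal 333/2 + 333/2 = 333 >= 333; dual mu = 333 >= 0; complementary slackness 333*(333 - 333) = 0. All KKT conditions hold.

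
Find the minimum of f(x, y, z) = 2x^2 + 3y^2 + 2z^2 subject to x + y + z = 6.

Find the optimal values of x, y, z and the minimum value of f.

Using Lagrange multipliers on f = 2x^2 + 3y^2 + 2z^2 with constraint x + y + z = 6:
Conditions: 2*2*x = lambda, 2*3*y = lambda, 2*2*z = lambda
So x = lambda/4, y = lambda/6, z = lambda/4
Substituting into constraint: lambda * (2/3) = 6
lambda = 9
x = 9/4, y = 3/2, z = 9/4
Minimum value = 27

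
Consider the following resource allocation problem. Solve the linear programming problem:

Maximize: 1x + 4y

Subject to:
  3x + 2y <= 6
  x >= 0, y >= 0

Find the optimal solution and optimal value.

The feasible region has vertices at [(0, 0), (2, 0), (0, 3)].
Checking objective 1x + 4y at each vertex:
  (0, 0): 1*0 + 4*0 = 0
  (2, 0): 1*2 + 4*0 = 2
  (0, 3): 1*0 + 4*3 = 12
Maximum is 12 at (0, 3).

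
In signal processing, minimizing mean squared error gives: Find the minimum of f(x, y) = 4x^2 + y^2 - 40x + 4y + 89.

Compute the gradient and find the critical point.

f(x,y) = 4x^2 + y^2 - 40x + 4y + 89
df/dx = 8x + (-40) = 0  =>  x = 5
df/dy = 2y + (4) = 0  =>  y = -2
f(5, -2) = 4*(5)^2 + 1*(-2)^2 + -40*(5) + 4*(-2) + 89 = -15
Hessian is diagonal with entries 8, 2 > 0, so this is a minimum.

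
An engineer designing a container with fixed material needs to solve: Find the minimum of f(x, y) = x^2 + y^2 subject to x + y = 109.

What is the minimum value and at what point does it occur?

Substitute y = 109 - x into f(x,y) = x^2 + y^2:
g(x) = x^2 + (109 - x)^2 = 2x^2 - 218x + 11881
g'(x) = 4x - 218 = 0  =>  x = 109/2
y = 109 - 109/2 = 109/2
Minimum value = (109/2)^2 + (109/2)^2 = 11881/2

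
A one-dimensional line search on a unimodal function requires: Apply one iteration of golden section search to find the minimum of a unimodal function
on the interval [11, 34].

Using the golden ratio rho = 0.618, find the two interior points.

Golden section search on [11, 34].
Golden ratio rho = 0.618 (approx).
Interior points:
  x_1 = 11 + (1-0.618)*23 = 19.7860
  x_2 = 11 + 0.618*23 = 25.2140
Compare f(x_1) and f(x_2) to determine which subinterval to keep.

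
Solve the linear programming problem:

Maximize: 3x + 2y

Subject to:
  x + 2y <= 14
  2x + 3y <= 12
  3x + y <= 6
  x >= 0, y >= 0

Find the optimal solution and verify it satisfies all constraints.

Feasible vertices: (0, 0), (0, 4), (6/7, 24/7), (2, 0)
Objective 3x + 2y at each vertex:
  (0, 0): 0
  (0, 4): 8
  (6/7, 24/7): 66/7
  (2, 0): 6
Maximum is 66/7 at (6/7, 24/7).
Verify constraints at (x, y) = (6/7, 24/7):
  1*(6/7) + 2*(24/7) = 54/7 <= 14
  2*(6/7) + 3*(24/7) = 12 <= 12 (active)
  3*(6/7) + 1*(24/7) = 6 <= 6 (active)
  x = 6/7 >= 0, y = 24/7 >= 0. All constraints satisfied.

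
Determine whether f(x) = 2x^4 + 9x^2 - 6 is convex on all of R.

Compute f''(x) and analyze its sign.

f(x) = 2x^4 + 9x^2 - 6
f'(x) = 8x^3 + 18x
f''(x) = 24x^2 + 18
f''(x) = 24x^2 + 18 >= 18 > 0 for all x
Therefore, f is convex on R.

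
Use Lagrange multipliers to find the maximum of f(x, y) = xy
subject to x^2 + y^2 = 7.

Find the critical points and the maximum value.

Lagrange conditions: y = 2*lambda*x and x = 2*lambda*y
If x = 0 then y = 0, violating the constraint, so x, y != 0.
Dividing: y/x = x/y => x^2 = y^2 => y = x or y = -x
Constraint: 2x^2 = 7 => x^2 = 7/2 => x = +/-sqrt(7/2)
Critical points: (sqrt(7/2), sqrt(7/2)), (-sqrt(7/2), -sqrt(7/2)), (sqrt(7/2), -sqrt(7/2)), (-sqrt(7/2), sqrt(7/2))
  y = x:  xy = x^2 = 7/2  at (sqrt(7/2), sqrt(7/2)) and (-sqrt(7/2), -sqrt(7/2))
  y = -x: xy = -x^2 = -7/2 at (sqrt(7/2), -sqrt(7/2)) and (-sqrt(7/2), sqrt(7/2))
Maximum xy = 7/2 at (sqrt(7/2), sqrt(7/2)) and (-sqrt(7/2), -sqrt(7/2))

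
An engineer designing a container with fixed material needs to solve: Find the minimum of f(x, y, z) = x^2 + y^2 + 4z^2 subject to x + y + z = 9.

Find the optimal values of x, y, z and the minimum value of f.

Using Lagrange multipliers on f = x^2 + y^2 + 4z^2 with constraint x + y + z = 9:
Conditions: 2*1*x = lambda, 2*1*y = lambda, 2*4*z = lambda
So x = lambda/2, y = lambda/2, z = lambda/8
Substituting into constraint: lambda * (9/8) = 9
lambda = 8
x = 4, y = 4, z = 1
Minimum value = 36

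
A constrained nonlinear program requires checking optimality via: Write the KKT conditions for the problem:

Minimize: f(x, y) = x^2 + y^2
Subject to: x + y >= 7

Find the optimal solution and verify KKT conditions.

KKT conditions for min x^2 + y^2 s.t. x + y >= 7:
Stationarity: 2x = mu, 2y = mu
So x = y = mu/2.
Complementary slackness: mu*(x + y - 7) = 0
Primal feasibility: x + y >= 7; dual feasibility: mu >= 0
If mu = 0 then x = y = 0, but 0 + 0 < 7 is infeasible, so the constraint is active.
Constraint active: x + y = 2*(mu/2) = 7 => mu = 7
x = y = 7/2, f = 49/2
Verify: stationarity 2*(7/2) = 7 = mu; primal 7/2 + 7/2 = 7 >= 7; dual mu = 7 >= 0; complementary slackness 7*(7 - 7) = 0. All KKT conditions hold.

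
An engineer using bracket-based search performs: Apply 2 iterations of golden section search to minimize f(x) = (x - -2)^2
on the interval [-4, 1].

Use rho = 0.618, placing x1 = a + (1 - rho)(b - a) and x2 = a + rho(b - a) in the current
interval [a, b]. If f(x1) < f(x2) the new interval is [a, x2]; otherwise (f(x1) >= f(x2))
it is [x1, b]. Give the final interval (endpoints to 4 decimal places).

Golden section search for min of f(x) = (x - -2)^2 on [-4, 1].
Each step: x1 = a + (1 - rho)(b - a), x2 = a + rho(b - a); if f(x1) < f(x2) keep [a, x2], otherwise keep [x1, b].
Step 1: [-4.0000, 1.0000], x1=-2.0900 (f=0.0081), x2=-0.9100 (f=1.1881); f(x1) < f(x2) => keep [-4.0000, -0.9100]
Step 2: [-4.0000, -0.9100], x1=-2.8196 (f=0.6718), x2=-2.0904 (f=0.0082); f(x1) > f(x2) => keep [-2.8196, -0.9100]
Final interval: [-2.8196, -0.9100]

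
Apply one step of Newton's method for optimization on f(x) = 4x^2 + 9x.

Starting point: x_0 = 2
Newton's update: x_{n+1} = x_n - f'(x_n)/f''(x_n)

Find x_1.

f(x) = 4x^2 + 9x
f'(x) = 8x + (9), f''(x) = 8
Newton step: x_1 = x_0 - f'(x_0)/f''(x_0)
f'(2) = 25
x_1 = 2 - 25/8 = -9/8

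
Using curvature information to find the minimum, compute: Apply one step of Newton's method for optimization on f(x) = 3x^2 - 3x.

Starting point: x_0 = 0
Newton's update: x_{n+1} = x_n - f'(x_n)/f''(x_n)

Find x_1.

f(x) = 3x^2 - 3x
f'(x) = 6x + (-3), f''(x) = 6
Newton step: x_1 = x_0 - f'(x_0)/f''(x_0)
f'(0) = -3
x_1 = 0 - -3/6 = 1/2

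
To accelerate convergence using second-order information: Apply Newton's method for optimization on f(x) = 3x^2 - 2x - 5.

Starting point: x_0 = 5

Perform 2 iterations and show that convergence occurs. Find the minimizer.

f(x) = 3x^2 - 2x - 5, f'(x) = 6x + (-2), f''(x) = 6
Step 1: f'(5) = 28, x_1 = 5 - 28/6 = 1/3
Step 2: f'(1/3) = 0, x_2 = 1/3 (converged)
Newton's method converges in 1 step for quadratics.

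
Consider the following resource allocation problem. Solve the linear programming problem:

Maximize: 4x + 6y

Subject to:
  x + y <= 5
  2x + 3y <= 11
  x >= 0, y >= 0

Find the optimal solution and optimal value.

Feasible vertices: (0, 0), (0, 11/3), (4, 1), (5, 0)
Objective 4x + 6y at each:
  (0, 0): 0
  (0, 11/3): 22
  (4, 1): 22
  (5, 0): 20
Maximum is 22 at (0, 11/3).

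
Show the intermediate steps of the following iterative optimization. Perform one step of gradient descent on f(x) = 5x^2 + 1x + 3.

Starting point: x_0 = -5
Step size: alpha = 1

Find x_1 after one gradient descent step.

f(x) = 5x^2 + 1x + 3
f'(x) = 10x + 1
f'(-5) = 10*-5 + (1) = -49
x_1 = x_0 - alpha * f'(x_0) = -5 - 1 * -49 = 44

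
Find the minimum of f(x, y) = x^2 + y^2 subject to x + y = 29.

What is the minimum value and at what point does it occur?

Substitute y = 29 - x into f(x,y) = x^2 + y^2:
g(x) = x^2 + (29 - x)^2 = 2x^2 - 58x + 841
g'(x) = 4x - 58 = 0  =>  x = 29/2
y = 29 - 29/2 = 29/2
Minimum value = (29/2)^2 + (29/2)^2 = 841/2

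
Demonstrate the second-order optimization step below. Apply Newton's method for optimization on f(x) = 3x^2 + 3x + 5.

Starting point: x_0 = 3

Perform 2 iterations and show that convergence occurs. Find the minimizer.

f(x) = 3x^2 + 3x + 5, f'(x) = 6x + (3), f''(x) = 6
Step 1: f'(3) = 21, x_1 = 3 - 21/6 = -1/2
Step 2: f'(-1/2) = 0, x_2 = -1/2 (converged)
Newton's method converges in 1 step for quadratics.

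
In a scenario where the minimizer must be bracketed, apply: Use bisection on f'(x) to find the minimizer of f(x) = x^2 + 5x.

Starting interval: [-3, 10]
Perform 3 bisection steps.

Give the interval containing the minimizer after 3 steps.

Finding critical point of f(x) = x^2 + 5x using bisection on f'(x) = 2x + 5.
f'(x) = 0 when x = -5/2.
Starting interval: [-3, 10]
Step 1: mid = 7/2, f'(mid) = 12, new interval = [-3, 7/2]
Step 2: mid = 1/4, f'(mid) = 11/2, new interval = [-3, 1/4]
Step 3: mid = -11/8, f'(mid) = 9/4, new interval = [-3, -11/8]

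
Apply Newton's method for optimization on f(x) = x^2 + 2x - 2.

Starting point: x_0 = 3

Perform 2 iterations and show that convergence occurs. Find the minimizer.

f(x) = x^2 + 2x - 2, f'(x) = 2x + (2), f''(x) = 2
Step 1: f'(3) = 8, x_1 = 3 - 8/2 = -1
Step 2: f'(-1) = 0, x_2 = -1 (converged)
Newton's method converges in 1 step for quadratics.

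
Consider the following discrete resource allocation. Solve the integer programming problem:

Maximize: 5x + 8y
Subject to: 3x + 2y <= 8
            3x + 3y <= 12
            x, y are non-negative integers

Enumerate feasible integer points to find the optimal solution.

Constraint 1: 3x + 2y <= 8
Constraint 2: 3x + 3y <= 12
Feasible x range (need y >= 0): 0 <= x <= min(8/3, 12/3) => x in {0, ..., 2}.
Enumerate feasible integer points row by row (the coefficient of y is 8 > 0, so for each x the largest feasible y gives the best value):
  x = 0: y <= min((8 - 3*0)/2, (12 - 3*0)/3) => y in {0, ..., 4}; best 5*0 + 8*4 = 32
  x = 1: y <= min((8 - 3*1)/2, (12 - 3*1)/3) => y in {0, ..., 2}; best 5*1 + 8*2 = 21
  x = 2: y <= min((8 - 3*2)/2, (12 - 3*2)/3) => y in {0, ..., 1}; best 5*2 + 8*1 = 18
The maximum 5x + 8y = 32 is achieved at x = 0, y = 4.
Check: 3*0 + 2*4 = 8 <= 8 and 3*0 + 3*4 = 12 <= 12.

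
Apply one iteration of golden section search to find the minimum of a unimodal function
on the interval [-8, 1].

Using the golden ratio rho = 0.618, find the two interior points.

Golden section search on [-8, 1].
Golden ratio rho = 0.618 (approx).
Interior points:
  x_1 = -8 + (1-0.618)*9 = -4.5620
  x_2 = -8 + 0.618*9 = -2.4380
Compare f(x_1) and f(x_2) to determine which subinterval to keep.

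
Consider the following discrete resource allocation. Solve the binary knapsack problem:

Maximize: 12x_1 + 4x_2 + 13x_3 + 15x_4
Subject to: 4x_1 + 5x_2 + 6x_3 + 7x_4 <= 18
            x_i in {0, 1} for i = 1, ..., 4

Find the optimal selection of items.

Items: item 1 (v=12, w=4), item 2 (v=4, w=5), item 3 (v=13, w=6), item 4 (v=15, w=7)
Capacity: 18
Checking all 16 subsets (w = total weight, v = total value):
  {}: w = 0, v = 0
  {1}: w = 4, v = 12
  {2}: w = 5, v = 4
  {3}: w = 6, v = 13
  {4}: w = 7, v = 15
  {1, 2}: w = 9, v = 16
  {1, 3}: w = 10, v = 25
  {1, 4}: w = 11, v = 27
  {2, 3}: w = 11, v = 17
  {2, 4}: w = 12, v = 19
  {3, 4}: w = 13, v = 28
  {1, 2, 3}: w = 15, v = 29
  {1, 2, 4}: w = 16, v = 31
  {1, 3, 4}: w = 17, v = 40
  {2, 3, 4}: w = 18, v = 32
  {1, 2, 3, 4}: w = 22 > 18, infeasible
Best feasible subset: items [1, 3, 4]
Total weight: 17 <= 18, total value: 40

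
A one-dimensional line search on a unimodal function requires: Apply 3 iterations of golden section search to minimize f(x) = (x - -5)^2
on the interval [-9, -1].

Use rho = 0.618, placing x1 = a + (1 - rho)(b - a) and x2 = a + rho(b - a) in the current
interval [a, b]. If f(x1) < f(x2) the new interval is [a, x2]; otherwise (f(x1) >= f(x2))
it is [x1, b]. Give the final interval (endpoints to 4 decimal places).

Golden section search for min of f(x) = (x - -5)^2 on [-9, -1].
Each step: x1 = a + (1 - rho)(b - a), x2 = a + rho(b - a); if f(x1) < f(x2) keep [a, x2], otherwise keep [x1, b].
Step 1: [-9.0000, -1.0000], x1=-5.9440 (f=0.8911), x2=-4.0560 (f=0.8911); f(x1) = f(x2) (tie, not '<') => keep [-5.9440, -1.0000]
Step 2: [-5.9440, -1.0000], x1=-4.0554 (f=0.8923), x2=-2.8886 (f=4.4580); f(x1) < f(x2) => keep [-5.9440, -2.8886]
Step 3: [-5.9440, -2.8886], x1=-4.7768 (f=0.0498), x2=-4.0558 (f=0.8916); f(x1) < f(x2) => keep [-5.9440, -4.0558]
Final interval: [-5.9440, -4.0558]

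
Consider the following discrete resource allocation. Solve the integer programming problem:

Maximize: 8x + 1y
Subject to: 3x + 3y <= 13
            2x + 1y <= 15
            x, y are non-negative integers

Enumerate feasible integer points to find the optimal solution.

Constraint 1: 3x + 3y <= 13
Constraint 2: 2x + 1y <= 15
Feasible x range (need y >= 0): 0 <= x <= min(13/3, 15/2) => x in {0, ..., 4}.
Enumerate feasible integer points row by row (the coefficient of y is 1 > 0, so for each x the largest feasible y gives the best value):
  x = 0: y <= min((13 - 3*0)/3, (15 - 2*0)/1) => y in {0, ..., 4}; best 8*0 + 1*4 = 4
  x = 1: y <= min((13 - 3*1)/3, (15 - 2*1)/1) => y in {0, ..., 3}; best 8*1 + 1*3 = 11
  x = 2: y <= min((13 - 3*2)/3, (15 - 2*2)/1) => y in {0, ..., 2}; best 8*2 + 1*2 = 18
  x = 3: y <= min((13 - 3*3)/3, (15 - 2*3)/1) => y in {0, ..., 1}; best 8*3 + 1*1 = 25
  x = 4: y <= min((13 - 3*4)/3, (15 - 2*4)/1) => y in {0}; best 8*4 + 1*0 = 32
The maximum 8x + 1y = 32 is achieved at x = 4, y = 0.
Check: 3*4 + 3*0 = 12 <= 13 and 2*4 + 1*0 = 8 <= 15.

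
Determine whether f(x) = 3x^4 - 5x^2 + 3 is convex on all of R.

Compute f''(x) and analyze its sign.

f(x) = 3x^4 - 5x^2 + 3
f'(x) = 12x^3 + -10x
f''(x) = 36x^2 + -10
f''(0) = -10 < 0, so not convex near x = 0
Therefore, f is not globally convex on R.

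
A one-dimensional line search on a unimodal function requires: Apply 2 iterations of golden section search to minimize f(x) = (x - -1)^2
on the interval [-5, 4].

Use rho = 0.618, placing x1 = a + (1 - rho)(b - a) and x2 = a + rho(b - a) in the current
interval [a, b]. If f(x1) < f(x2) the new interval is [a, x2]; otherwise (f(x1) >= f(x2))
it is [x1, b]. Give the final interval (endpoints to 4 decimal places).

Golden section search for min of f(x) = (x - -1)^2 on [-5, 4].
Each step: x1 = a + (1 - rho)(b - a), x2 = a + rho(b - a); if f(x1) < f(x2) keep [a, x2], otherwise keep [x1, b].
Step 1: [-5.0000, 4.0000], x1=-1.5620 (f=0.3158), x2=0.5620 (f=2.4398); f(x1) < f(x2) => keep [-5.0000, 0.5620]
Step 2: [-5.0000, 0.5620], x1=-2.8753 (f=3.5168), x2=-1.5627 (f=0.3166); f(x1) > f(x2) => keep [-2.8753, 0.5620]
Final interval: [-2.8753, 0.5620]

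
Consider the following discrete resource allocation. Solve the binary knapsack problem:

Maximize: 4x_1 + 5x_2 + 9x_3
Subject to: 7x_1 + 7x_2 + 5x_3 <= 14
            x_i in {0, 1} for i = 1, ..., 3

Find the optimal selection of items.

Items: item 1 (v=4, w=7), item 2 (v=5, w=7), item 3 (v=9, w=5)
Capacity: 14
Checking all 8 subsets (w = total weight, v = total value):
  {}: w = 0, v = 0
  {1}: w = 7, v = 4
  {2}: w = 7, v = 5
  {3}: w = 5, v = 9
  {1, 2}: w = 14, v = 9
  {1, 3}: w = 12, v = 13
  {2, 3}: w = 12, v = 14
  {1, 2, 3}: w = 19 > 14, infeasible
Best feasible subset: items [2, 3]
Total weight: 12 <= 14, total value: 14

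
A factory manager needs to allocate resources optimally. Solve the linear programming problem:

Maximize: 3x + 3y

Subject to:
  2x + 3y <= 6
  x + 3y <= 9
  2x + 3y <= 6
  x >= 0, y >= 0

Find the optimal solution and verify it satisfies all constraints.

Feasible vertices: (0, 0), (0, 2), (3, 0)
Objective 3x + 3y at each vertex:
  (0, 0): 0
  (0, 2): 6
  (3, 0): 9
Maximum is 9 at (3, 0).
Verify constraints at (x, y) = (3, 0):
  2*3 + 3*0 = 6 <= 6 (active)
  1*3 + 3*0 = 3 <= 9
  2*3 + 3*0 = 6 <= 6 (active)
  x = 3 >= 0, y = 0 >= 0. All constraints satisfied.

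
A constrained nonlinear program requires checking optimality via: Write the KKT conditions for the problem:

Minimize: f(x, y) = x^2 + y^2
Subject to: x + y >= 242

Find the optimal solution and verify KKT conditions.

KKT conditions for min x^2 + y^2 s.t. x + y >= 242:
Stationarity: 2x = mu, 2y = mu
So x = y = mu/2.
Complementary slackness: mu*(x + y - 242) = 0
Primal feasibility: x + y >= 242; dual feasibility: mu >= 0
If mu = 0 then x = y = 0, but 0 + 0 < 242 is infeasible, so the constraint is active.
Constraint active: x + y = 2*(mu/2) = 242 => mu = 242
x = y = 121, f = 29282
Verify: stationarity 2*121 = 242 = mu; primal 121 + 121 = 242 >= 242; dual mu = 242 >= 0; complementary slackness 242*(242 - 242) = 0. All KKT conditions hold.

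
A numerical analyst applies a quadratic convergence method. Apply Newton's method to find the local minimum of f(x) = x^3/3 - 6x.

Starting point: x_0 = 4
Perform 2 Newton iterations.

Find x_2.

f(x) = x^3/3 - 6x
f'(x) = x^2 - 6, f''(x) = 2x
Newton update: x_{n+1} = x_n - (x_n^2 - 6)/(2*x_n)
Step 1: x_0 = 4, f'=10, f''=8, x_1 = 11/4
Step 2: x_1 = 11/4, f'=25/16, f''=11/2, x_2 = 217/88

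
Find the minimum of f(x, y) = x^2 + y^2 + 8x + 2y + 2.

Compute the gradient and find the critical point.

f(x,y) = x^2 + y^2 + 8x + 2y + 2
df/dx = 2x + (8) = 0  =>  x = -4
df/dy = 2y + (2) = 0  =>  y = -1
f(-4, -1) = 1*(-4)^2 + 1*(-1)^2 + 8*(-4) + 2*(-1) + 2 = -15
Hessian is diagonal with entries 2, 2 > 0, so this is a minimum.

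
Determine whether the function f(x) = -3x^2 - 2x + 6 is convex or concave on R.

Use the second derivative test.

f(x) = -3x^2 - 2x + 6
f'(x) = -6x - 2
f''(x) = -6
Since f''(x) = -6 < 0 for all x, f is concave on R.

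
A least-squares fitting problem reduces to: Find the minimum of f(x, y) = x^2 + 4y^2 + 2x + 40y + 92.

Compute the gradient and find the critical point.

f(x,y) = x^2 + 4y^2 + 2x + 40y + 92
df/dx = 2x + (2) = 0  =>  x = -1
df/dy = 8y + (40) = 0  =>  y = -5
f(-1, -5) = 1*(-1)^2 + 4*(-5)^2 + 2*(-1) + 40*(-5) + 92 = -9
Hessian is diagonal with entries 2, 8 > 0, so this is a minimum.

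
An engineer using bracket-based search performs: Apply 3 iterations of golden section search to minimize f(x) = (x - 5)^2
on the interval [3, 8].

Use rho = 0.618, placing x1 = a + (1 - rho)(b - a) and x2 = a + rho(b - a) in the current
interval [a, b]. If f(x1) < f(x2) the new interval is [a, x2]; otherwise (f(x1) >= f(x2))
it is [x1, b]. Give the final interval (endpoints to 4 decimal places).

Golden section search for min of f(x) = (x - 5)^2 on [3, 8].
Each step: x1 = a + (1 - rho)(b - a), x2 = a + rho(b - a); if f(x1) < f(x2) keep [a, x2], otherwise keep [x1, b].
Step 1: [3.0000, 8.0000], x1=4.9100 (f=0.0081), x2=6.0900 (f=1.1881); f(x1) < f(x2) => keep [3.0000, 6.0900]
Step 2: [3.0000, 6.0900], x1=4.1804 (f=0.6718), x2=4.9096 (f=0.0082); f(x1) > f(x2) => keep [4.1804, 6.0900]
Step 3: [4.1804, 6.0900], x1=4.9099 (f=0.0081), x2=5.3605 (f=0.1300); f(x1) < f(x2) => keep [4.1804, 5.3605]
Final interval: [4.1804, 5.3605]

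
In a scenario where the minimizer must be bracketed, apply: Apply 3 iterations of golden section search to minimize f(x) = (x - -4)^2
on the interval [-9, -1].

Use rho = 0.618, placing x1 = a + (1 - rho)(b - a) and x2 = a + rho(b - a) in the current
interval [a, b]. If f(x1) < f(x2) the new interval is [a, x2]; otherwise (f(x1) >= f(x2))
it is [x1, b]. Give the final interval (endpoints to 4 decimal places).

Golden section search for min of f(x) = (x - -4)^2 on [-9, -1].
Each step: x1 = a + (1 - rho)(b - a), x2 = a + rho(b - a); if f(x1) < f(x2) keep [a, x2], otherwise keep [x1, b].
Step 1: [-9.0000, -1.0000], x1=-5.9440 (f=3.7791), x2=-4.0560 (f=0.0031); f(x1) > f(x2) => keep [-5.9440, -1.0000]
Step 2: [-5.9440, -1.0000], x1=-4.0554 (f=0.0031), x2=-2.8886 (f=1.2352); f(x1) < f(x2) => keep [-5.9440, -2.8886]
Step 3: [-5.9440, -2.8886], x1=-4.7768 (f=0.6035), x2=-4.0558 (f=0.0031); f(x1) > f(x2) => keep [-4.7768, -2.8886]
Final interval: [-4.7768, -2.8886]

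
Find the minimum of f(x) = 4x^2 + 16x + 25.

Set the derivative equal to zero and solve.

f(x) = 4x^2 + 16x + 25
f'(x) = 8x + (16) = 0
x = -16/8 = -2
f(-2) = 9
Since f''(x) = 8 > 0, this is a minimum.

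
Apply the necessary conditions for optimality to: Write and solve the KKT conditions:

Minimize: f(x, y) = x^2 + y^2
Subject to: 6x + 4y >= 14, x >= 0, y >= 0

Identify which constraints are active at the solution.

KKT conditions for min x^2 + y^2 s.t. 6x + 4y >= 14, x >= 0, y >= 0:
Stationarity: 2x = mu*6 + mu_x, 2y = mu*4 + mu_y, with mu, mu_x, mu_y >= 0
Complementary slackness: mu*(6x + 4y - 14) = 0, mu_x*x = 0, mu_y*y = 0
(0, 0) is infeasible (6*0 + 4*0 < 14), so if mu = 0 stationarity would force x = mu_x/2 >= 0, y = mu_y/2 >= 0 with mu_x*x = mu_y*y = 0, i.e. x = y = 0: contradiction. Hence mu > 0 and 6x + 4y = 14 is active.
Try x > 0, y > 0 (so mu_x = mu_y = 0): x = 6*mu/2, y = 4*mu/2
Substitute: 6*(6*mu/2) + 4*(4*mu/2) = 14
  mu*52/2 = 14 => mu = 7/13
x* = 21/13 > 0, y* = 14/13 > 0, consistent with mu_x = mu_y = 0.
f is convex and the constraints are linear, so this KKT point is the global minimum.
f* = 49/13
Active constraints: 6x + 4y >= 14 (holds with equality, mu = 7/13 > 0); x >= 0 and y >= 0 are inactive (mu_x = mu_y = 0).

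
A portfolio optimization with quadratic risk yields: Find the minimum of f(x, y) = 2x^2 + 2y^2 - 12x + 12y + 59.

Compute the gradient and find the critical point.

f(x,y) = 2x^2 + 2y^2 - 12x + 12y + 59
df/dx = 4x + (-12) = 0  =>  x = 3
df/dy = 4y + (12) = 0  =>  y = -3
f(3, -3) = 2*(3)^2 + 2*(-3)^2 + -12*(3) + 12*(-3) + 59 = 23
Hessian is diagonal with entries 4, 4 > 0, so this is a minimum.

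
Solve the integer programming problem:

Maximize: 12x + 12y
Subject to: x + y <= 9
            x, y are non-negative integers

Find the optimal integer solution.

Objective: 12x + 12y, constraint: x + y <= 9
Coefficient of x is 12 >= coefficient of y is 12, so allocate the entire budget to x.
Optimal: x = 9, y = 0, value = 108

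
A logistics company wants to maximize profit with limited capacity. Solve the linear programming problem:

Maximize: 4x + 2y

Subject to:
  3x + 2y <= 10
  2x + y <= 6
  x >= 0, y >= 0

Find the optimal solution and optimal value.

Feasible vertices: (0, 0), (0, 5), (2, 2), (3, 0)
Objective 4x + 2y at each:
  (0, 0): 0
  (0, 5): 10
  (2, 2): 12
  (3, 0): 12
Maximum is 12 at (2, 2).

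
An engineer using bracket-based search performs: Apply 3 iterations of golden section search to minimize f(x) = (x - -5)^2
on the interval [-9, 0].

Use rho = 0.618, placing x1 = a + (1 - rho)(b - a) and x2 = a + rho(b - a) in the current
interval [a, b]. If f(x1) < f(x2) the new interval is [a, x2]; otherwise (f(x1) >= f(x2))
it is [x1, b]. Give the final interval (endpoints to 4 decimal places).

Golden section search for min of f(x) = (x - -5)^2 on [-9, 0].
Each step: x1 = a + (1 - rho)(b - a), x2 = a + rho(b - a); if f(x1) < f(x2) keep [a, x2], otherwise keep [x1, b].
Step 1: [-9.0000, 0.0000], x1=-5.5620 (f=0.3158), x2=-3.4380 (f=2.4398); f(x1) < f(x2) => keep [-9.0000, -3.4380]
Step 2: [-9.0000, -3.4380], x1=-6.8753 (f=3.5168), x2=-5.5627 (f=0.3166); f(x1) > f(x2) => keep [-6.8753, -3.4380]
Step 3: [-6.8753, -3.4380], x1=-5.5623 (f=0.3161), x2=-4.7511 (f=0.0620); f(x1) > f(x2) => keep [-5.5623, -3.4380]
Final interval: [-5.5623, -3.4380]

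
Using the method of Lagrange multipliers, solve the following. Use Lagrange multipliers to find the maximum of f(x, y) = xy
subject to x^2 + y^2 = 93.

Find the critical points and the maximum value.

Lagrange conditions: y = 2*lambda*x and x = 2*lambda*y
If x = 0 then y = 0, violating the constraint, so x, y != 0.
Dividing: y/x = x/y => x^2 = y^2 => y = x or y = -x
Constraint: 2x^2 = 93 => x^2 = 93/2 => x = +/-sqrt(93/2)
Critical points: (sqrt(93/2), sqrt(93/2)), (-sqrt(93/2), -sqrt(93/2)), (sqrt(93/2), -sqrt(93/2)), (-sqrt(93/2), sqrt(93/2))
  y = x:  xy = x^2 = 93/2  at (sqrt(93/2), sqrt(93/2)) and (-sqrt(93/2), -sqrt(93/2))
  y = -x: xy = -x^2 = -93/2 at (sqrt(93/2), -sqrt(93/2)) and (-sqrt(93/2), sqrt(93/2))
Maximum xy = 93/2 at (sqrt(93/2), sqrt(93/2)) and (-sqrt(93/2), -sqrt(93/2))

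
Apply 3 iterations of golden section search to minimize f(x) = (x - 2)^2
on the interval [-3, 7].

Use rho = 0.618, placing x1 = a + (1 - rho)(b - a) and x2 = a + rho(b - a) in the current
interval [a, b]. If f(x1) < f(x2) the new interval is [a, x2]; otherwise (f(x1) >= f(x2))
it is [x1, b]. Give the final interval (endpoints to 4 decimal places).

Golden section search for min of f(x) = (x - 2)^2 on [-3, 7].
Each step: x1 = a + (1 - rho)(b - a), x2 = a + rho(b - a); if f(x1) < f(x2) keep [a, x2], otherwise keep [x1, b].
Step 1: [-3.0000, 7.0000], x1=0.8200 (f=1.3924), x2=3.1800 (f=1.3924); f(x1) = f(x2) (tie, not '<') => keep [0.8200, 7.0000]
Step 2: [0.8200, 7.0000], x1=3.1808 (f=1.3942), x2=4.6392 (f=6.9656); f(x1) < f(x2) => keep [0.8200, 4.6392]
Step 3: [0.8200, 4.6392], x1=2.2789 (f=0.0778), x2=3.1803 (f=1.3931); f(x1) < f(x2) => keep [0.8200, 3.1803]
Final interval: [0.8200, 3.1803]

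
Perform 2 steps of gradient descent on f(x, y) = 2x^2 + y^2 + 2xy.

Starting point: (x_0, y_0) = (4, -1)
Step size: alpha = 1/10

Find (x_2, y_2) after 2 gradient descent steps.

f(x,y) = 2x^2 + y^2 + 2xy
grad_x = 4x + 2y, grad_y = 2y + 2x
Step 1: grad = (14, 6), (13/5, -8/5)
Step 2: grad = (36/5, 2), (47/25, -9/5)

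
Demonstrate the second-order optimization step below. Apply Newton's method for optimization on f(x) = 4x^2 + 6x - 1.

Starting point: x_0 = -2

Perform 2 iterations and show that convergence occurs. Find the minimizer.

f(x) = 4x^2 + 6x - 1, f'(x) = 8x + (6), f''(x) = 8
Step 1: f'(-2) = -10, x_1 = -2 - -10/8 = -3/4
Step 2: f'(-3/4) = 0, x_2 = -3/4 (converged)
Newton's method converges in 1 step for quadratics.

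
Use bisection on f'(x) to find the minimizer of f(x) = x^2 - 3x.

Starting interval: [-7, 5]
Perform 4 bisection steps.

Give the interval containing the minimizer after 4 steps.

Finding critical point of f(x) = x^2 - 3x using bisection on f'(x) = 2x + -3.
f'(x) = 0 when x = 3/2.
Starting interval: [-7, 5]
Step 1: mid = -1, f'(mid) = -5, new interval = [-1, 5]
Step 2: mid = 2, f'(mid) = 1, new interval = [-1, 2]
Step 3: mid = 1/2, f'(mid) = -2, new interval = [1/2, 2]
Step 4: mid = 5/4, f'(mid) = -1/2, new interval = [5/4, 2]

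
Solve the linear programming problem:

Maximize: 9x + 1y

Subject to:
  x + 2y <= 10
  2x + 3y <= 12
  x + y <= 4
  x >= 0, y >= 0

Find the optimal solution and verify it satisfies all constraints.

Feasible vertices: (0, 0), (0, 4), (4, 0)
Objective 9x + 1y at each vertex:
  (0, 0): 0
  (0, 4): 4
  (4, 0): 36
Maximum is 36 at (4, 0).
Verify constraints at (x, y) = (4, 0):
  1*4 + 2*0 = 4 <= 10
  2*4 + 3*0 = 8 <= 12
  1*4 + 1*0 = 4 <= 4 (active)
  x = 4 >= 0, y = 0 >= 0. All constraints satisfied.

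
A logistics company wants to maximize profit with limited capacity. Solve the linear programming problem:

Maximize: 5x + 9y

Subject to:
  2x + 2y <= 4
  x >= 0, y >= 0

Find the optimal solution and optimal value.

The feasible region has vertices at [(0, 0), (2, 0), (0, 2)].
Checking objective 5x + 9y at each vertex:
  (0, 0): 5*0 + 9*0 = 0
  (2, 0): 5*2 + 9*0 = 10
  (0, 2): 5*0 + 9*2 = 18
Maximum is 18 at (0, 2).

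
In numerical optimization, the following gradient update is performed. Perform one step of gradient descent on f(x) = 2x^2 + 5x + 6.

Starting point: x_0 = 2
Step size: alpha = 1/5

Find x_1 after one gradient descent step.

f(x) = 2x^2 + 5x + 6
f'(x) = 4x + 5
f'(2) = 4*2 + (5) = 13
x_1 = x_0 - alpha * f'(x_0) = 2 - 1/5 * 13 = -3/5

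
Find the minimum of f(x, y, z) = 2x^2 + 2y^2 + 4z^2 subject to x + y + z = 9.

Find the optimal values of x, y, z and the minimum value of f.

Using Lagrange multipliers on f = 2x^2 + 2y^2 + 4z^2 with constraint x + y + z = 9:
Conditions: 2*2*x = lambda, 2*2*y = lambda, 2*4*z = lambda
So x = lambda/4, y = lambda/4, z = lambda/8
Substituting into constraint: lambda * (5/8) = 9
lambda = 72/5
x = 18/5, y = 18/5, z = 9/5
Minimum value = 324/5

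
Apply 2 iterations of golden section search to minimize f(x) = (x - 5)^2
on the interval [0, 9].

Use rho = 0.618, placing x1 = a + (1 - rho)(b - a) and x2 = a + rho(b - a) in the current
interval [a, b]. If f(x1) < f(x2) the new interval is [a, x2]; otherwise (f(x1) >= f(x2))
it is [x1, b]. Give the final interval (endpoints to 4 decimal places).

Golden section search for min of f(x) = (x - 5)^2 on [0, 9].
Each step: x1 = a + (1 - rho)(b - a), x2 = a + rho(b - a); if f(x1) < f(x2) keep [a, x2], otherwise keep [x1, b].
Step 1: [0.0000, 9.0000], x1=3.4380 (f=2.4398), x2=5.5620 (f=0.3158); f(x1) > f(x2) => keep [3.4380, 9.0000]
Step 2: [3.4380, 9.0000], x1=5.5627 (f=0.3166), x2=6.8753 (f=3.5168); f(x1) < f(x2) => keep [3.4380, 6.8753]
Final interval: [3.4380, 6.8753]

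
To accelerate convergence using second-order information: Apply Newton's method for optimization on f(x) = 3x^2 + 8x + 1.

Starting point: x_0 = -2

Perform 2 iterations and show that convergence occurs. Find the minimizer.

f(x) = 3x^2 + 8x + 1, f'(x) = 6x + (8), f''(x) = 6
Step 1: f'(-2) = -4, x_1 = -2 - -4/6 = -4/3
Step 2: f'(-4/3) = 0, x_2 = -4/3 (converged)
Newton's method converges in 1 step for quadratics.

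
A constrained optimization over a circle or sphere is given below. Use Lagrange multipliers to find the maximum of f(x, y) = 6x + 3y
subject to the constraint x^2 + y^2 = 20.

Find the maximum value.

Set up Lagrange conditions: grad f = lambda * grad g
  6 = 2*lambda*x
  3 = 2*lambda*y
From these: x/y = 6/3, so x = 6t, y = 3t for some t.
Substitute into constraint: (6t)^2 + (3t)^2 = 20
  t^2 * 45 = 20
  t = sqrt(20/45)
Maximum = 6*x + 3*y = (6^2 + 3^2)*t = 45 * sqrt(20/45) = 30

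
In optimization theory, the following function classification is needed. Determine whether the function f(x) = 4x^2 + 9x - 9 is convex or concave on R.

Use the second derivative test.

f(x) = 4x^2 + 9x - 9
f'(x) = 8x + 9
f''(x) = 8
Since f''(x) = 8 > 0 for all x, f is convex on R.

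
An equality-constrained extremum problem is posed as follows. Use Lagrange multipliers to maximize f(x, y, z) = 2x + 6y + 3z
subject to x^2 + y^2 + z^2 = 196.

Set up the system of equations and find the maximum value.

Lagrange conditions: 2 = 2*lambda*x, 6 = 2*lambda*y, 3 = 2*lambda*z
So x:2 = y:6 = z:3, i.e. x = 2t, y = 6t, z = 3t
Constraint: t^2*(2^2 + 6^2 + 3^2) = 196
  t^2 * 49 = 196  =>  t = sqrt(4)
Maximum = 2*2t + 6*6t + 3*3t = 49*sqrt(4) = 98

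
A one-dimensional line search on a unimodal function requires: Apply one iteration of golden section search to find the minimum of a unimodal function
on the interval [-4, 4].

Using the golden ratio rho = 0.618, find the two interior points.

Golden section search on [-4, 4].
Golden ratio rho = 0.618 (approx).
Interior points:
  x_1 = -4 + (1-0.618)*8 = -0.9440
  x_2 = -4 + 0.618*8 = 0.9440
Compare f(x_1) and f(x_2) to determine which subinterval to keep.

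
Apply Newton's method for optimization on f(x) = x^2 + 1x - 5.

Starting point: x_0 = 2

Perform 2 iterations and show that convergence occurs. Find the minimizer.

f(x) = x^2 + 1x - 5, f'(x) = 2x + (1), f''(x) = 2
Step 1: f'(2) = 5, x_1 = 2 - 5/2 = -1/2
Step 2: f'(-1/2) = 0, x_2 = -1/2 (converged)
Newton's method converges in 1 step for quadratics.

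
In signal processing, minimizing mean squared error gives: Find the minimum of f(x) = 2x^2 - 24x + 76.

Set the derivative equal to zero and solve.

f(x) = 2x^2 - 24x + 76
f'(x) = 4x + (-24) = 0
x = 24/4 = 6
f(6) = 4
Since f''(x) = 4 > 0, this is a minimum.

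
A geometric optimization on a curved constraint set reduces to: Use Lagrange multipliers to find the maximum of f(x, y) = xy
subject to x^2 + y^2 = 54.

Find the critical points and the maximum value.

Lagrange conditions: y = 2*lambda*x and x = 2*lambda*y
If x = 0 then y = 0, violating the constraint, so x, y != 0.
Dividing: y/x = x/y => x^2 = y^2 => y = x or y = -x
Constraint: 2x^2 = 54 => x^2 = 27 => x = +/-sqrt(27)
Critical points: (sqrt(27), sqrt(27)), (-sqrt(27), -sqrt(27)), (sqrt(27), -sqrt(27)), (-sqrt(27), sqrt(27))
  y = x:  xy = x^2 = 27  at (sqrt(27), sqrt(27)) and (-sqrt(27), -sqrt(27))
  y = -x: xy = -x^2 = -27 at (sqrt(27), -sqrt(27)) and (-sqrt(27), sqrt(27))
Maximum xy = 27 at (sqrt(27), sqrt(27)) and (-sqrt(27), -sqrt(27))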